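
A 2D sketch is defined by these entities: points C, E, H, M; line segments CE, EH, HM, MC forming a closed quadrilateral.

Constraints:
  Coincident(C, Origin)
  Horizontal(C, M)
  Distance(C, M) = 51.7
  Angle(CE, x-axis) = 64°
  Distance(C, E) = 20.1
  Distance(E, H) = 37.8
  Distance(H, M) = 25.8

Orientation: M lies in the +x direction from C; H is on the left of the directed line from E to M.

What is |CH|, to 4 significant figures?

52.37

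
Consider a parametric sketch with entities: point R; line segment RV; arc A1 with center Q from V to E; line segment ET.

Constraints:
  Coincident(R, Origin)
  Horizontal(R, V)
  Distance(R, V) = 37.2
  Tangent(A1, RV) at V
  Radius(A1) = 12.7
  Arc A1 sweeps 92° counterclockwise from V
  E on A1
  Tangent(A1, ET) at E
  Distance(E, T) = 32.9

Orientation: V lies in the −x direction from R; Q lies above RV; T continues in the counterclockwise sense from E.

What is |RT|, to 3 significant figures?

52.7

On A1, V sits at bearing -90° from Q; a 92° counterclockwise sweep puts E at bearing 2°, so E = Q + 12.7·(cos 2°, sin 2°) = (-24.5, 13.1). Tangency of A1 to ET means the radius QE is perpendicular to ET, so ET runs along (−sin 2°, cos 2°); with |ET| = 32.9, T = (-25.7, 46.0). Then |RT| = |T − R| = 52.7.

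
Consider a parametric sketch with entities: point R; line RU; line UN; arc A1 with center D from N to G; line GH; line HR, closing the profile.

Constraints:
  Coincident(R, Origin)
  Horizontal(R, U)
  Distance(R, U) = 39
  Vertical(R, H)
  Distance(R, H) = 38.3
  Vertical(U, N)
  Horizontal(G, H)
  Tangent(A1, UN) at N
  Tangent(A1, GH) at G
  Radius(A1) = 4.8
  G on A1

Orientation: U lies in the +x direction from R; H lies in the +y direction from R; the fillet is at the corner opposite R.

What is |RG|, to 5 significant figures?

51.347

R is at the origin; RU is horizontal with |RU| = 39.0 and U on the +x side, so U = (39.000, 0.0000). RH is vertical with |RH| = 38.3 and H on the +y side, so H = (0.0000, 38.300). The virtual corner opposite R is at (39.000, 38.300). The tangent condition forces DN to be normal to UN and since A1 is tangent to GH there, DG ⟂ GH, with radius 4.8, so the center D sits 4.8 in from both sides at D = (34.200, 33.500). That places the tangent points at N = (39.000, 33.500) on UN and G = (34.200, 38.300) on GH. Then |RG| = |G − R| = 51.347.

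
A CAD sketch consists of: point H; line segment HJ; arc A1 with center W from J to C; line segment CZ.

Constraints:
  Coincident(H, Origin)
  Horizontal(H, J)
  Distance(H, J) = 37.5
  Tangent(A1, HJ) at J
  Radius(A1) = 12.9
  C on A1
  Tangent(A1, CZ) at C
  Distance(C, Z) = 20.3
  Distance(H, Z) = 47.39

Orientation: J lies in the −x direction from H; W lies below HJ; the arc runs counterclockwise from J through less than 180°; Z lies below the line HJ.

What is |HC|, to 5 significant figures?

51.272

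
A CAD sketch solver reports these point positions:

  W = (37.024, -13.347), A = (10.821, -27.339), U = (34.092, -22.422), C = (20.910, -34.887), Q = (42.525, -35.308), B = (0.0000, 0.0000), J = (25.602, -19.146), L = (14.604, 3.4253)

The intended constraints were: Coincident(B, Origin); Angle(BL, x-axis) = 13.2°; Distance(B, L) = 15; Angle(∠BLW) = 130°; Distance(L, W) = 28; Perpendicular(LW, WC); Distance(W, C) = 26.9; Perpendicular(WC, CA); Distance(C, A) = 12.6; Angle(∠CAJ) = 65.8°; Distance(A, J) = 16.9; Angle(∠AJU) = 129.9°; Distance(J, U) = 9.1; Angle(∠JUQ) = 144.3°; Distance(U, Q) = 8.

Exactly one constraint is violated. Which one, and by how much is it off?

Distance(U, Q) = 8 — off by 7.40.

B = (0.00, 0.00) ✓; BL at 13.20° ✓; |BL| = 15.00 ✓; ∠BLW = 130.0° ✓; |LW| = 28.00 ✓; ∠(LW, WC) = 90.00° ✓; |WC| = 26.90 ✓; ∠(WC, CA) = 90.00° ✓; |CA| = 12.60 ✓; ∠CAJ = 65.80° ✓; |AJ| = 16.90 ✓; ∠AJU = 129.9° ✓; |JU| = 9.100 ✓; ∠JUQ = 144.3° ✓; |UQ| = 15.40 ✗.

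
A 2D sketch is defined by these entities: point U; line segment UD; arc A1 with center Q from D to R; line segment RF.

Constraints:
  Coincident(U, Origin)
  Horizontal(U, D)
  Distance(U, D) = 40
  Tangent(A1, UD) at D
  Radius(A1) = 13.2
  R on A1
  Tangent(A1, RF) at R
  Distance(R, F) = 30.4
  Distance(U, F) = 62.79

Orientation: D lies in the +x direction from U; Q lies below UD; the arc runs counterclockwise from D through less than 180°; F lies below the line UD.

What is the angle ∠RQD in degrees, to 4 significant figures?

117.7°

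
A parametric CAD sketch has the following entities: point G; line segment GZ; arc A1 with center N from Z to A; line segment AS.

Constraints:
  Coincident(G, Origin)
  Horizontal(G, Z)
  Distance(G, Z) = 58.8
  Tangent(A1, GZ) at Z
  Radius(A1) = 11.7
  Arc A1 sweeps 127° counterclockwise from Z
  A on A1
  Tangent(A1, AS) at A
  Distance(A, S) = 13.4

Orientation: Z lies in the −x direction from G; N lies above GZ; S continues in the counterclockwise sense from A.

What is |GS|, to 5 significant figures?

64.618

On A1, Z sits at bearing -90° from N; a 127° counterclockwise sweep puts A at bearing 37°, so A = N + 11.7·(cos 37°, sin 37°) = (-49.456, 18.741). A1 meets AS tangentially, so NA is at right angles to AS, so AS runs along (−sin 37°, cos 37°); with |AS| = 13.4, S = (-57.520, 29.443). Then |GS| = |S − G| = 64.618.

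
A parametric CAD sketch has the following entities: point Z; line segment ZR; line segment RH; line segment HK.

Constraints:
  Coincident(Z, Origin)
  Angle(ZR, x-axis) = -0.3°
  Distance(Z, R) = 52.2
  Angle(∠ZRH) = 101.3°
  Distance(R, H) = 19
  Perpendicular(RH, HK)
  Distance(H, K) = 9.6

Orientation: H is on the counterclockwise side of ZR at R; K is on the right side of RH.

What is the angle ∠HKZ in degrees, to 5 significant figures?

25.679°

Z is at the origin; ZR runs at -0.3° with length 52.2, so R = 52.2·(cos -0.3°, sin -0.3°) = (52.199, -0.27332). ∠ZRH = 101.3°, so RH runs at -0.3° + (180° − 101.3°) = 78.400° from the x-axis; with |RH| = 19.0, H = R + 19.0·(cos 78.400°, sin 78.400°) = (56.020, 18.339). RH ⟂ HK; with |HK| = 9.6 on the right of RH, K = H + 9.6·(0.97958, -0.20108) = (65.424, 16.408). Then cos ∠HKZ = KH·KZ / (|KH||KZ|), giving 25.679°.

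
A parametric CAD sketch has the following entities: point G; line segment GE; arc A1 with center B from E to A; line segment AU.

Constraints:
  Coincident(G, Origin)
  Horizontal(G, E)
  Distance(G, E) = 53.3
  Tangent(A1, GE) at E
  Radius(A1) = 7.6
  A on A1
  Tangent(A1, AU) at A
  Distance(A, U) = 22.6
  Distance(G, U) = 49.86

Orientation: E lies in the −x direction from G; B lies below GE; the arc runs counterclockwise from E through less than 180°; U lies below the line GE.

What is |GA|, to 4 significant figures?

59.78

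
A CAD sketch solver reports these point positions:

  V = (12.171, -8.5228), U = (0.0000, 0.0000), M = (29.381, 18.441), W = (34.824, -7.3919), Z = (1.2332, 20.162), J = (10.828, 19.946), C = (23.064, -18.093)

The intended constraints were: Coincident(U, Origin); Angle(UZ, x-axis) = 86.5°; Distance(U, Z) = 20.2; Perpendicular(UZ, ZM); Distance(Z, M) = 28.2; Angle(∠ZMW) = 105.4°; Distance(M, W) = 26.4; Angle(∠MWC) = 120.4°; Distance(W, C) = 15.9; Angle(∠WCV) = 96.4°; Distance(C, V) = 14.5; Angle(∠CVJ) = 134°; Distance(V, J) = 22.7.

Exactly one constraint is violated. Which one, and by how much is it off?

Distance(V, J) = 22.7 — off by 5.80.

U = (0.00, 0.00) ✓; UZ at 86.50° ✓; |UZ| = 20.20 ✓; ∠(UZ, ZM) = 90.00° ✓; |ZM| = 28.20 ✓; ∠ZMW = 105.4° ✓; |MW| = 26.40 ✓; ∠MWC = 120.4° ✓; |WC| = 15.90 ✓; ∠WCV = 96.40° ✓; |CV| = 14.50 ✓; ∠CVJ = 134.0° ✓; |VJ| = 28.50 ✗.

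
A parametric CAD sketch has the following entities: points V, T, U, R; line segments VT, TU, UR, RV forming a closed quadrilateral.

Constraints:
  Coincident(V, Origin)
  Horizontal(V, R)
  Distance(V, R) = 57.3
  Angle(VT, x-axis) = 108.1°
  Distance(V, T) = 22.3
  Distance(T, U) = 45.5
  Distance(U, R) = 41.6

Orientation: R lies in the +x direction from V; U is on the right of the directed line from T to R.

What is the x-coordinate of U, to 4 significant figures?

18.99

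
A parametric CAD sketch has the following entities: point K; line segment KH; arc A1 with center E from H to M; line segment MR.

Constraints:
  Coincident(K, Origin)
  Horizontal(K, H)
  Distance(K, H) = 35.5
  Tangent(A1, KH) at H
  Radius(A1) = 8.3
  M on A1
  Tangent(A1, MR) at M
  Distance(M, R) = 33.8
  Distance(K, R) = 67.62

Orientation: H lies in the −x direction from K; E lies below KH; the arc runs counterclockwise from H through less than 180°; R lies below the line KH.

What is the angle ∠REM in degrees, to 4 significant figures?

76.20°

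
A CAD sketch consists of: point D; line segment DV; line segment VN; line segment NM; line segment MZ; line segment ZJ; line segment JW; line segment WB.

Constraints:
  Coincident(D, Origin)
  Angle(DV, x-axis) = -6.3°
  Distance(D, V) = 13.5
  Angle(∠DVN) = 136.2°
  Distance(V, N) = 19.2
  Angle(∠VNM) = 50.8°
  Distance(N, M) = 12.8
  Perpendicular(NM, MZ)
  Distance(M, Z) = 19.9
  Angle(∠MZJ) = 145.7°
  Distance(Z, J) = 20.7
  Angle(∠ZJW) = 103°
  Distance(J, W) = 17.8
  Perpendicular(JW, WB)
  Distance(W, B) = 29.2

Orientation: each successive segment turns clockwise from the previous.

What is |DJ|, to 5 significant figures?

31.853

D is at the origin; DV runs at -6.3° with length 13.5, so V = (13.418, -1.4814). ∠DVN = 136.2° gives VN at -50.100° from the x-axis; with |VN| = 19.2, N = (25.734, -16.211). ∠VNM = 50.8° gives NM at -179.30° from the x-axis; with |NM| = 12.8, M = (12.935, -16.367). NM ⟂ MZ, so MZ runs at 90.700°; with |MZ| = 19.9, Z = (12.692, 3.5312). ∠MZJ = 145.7° gives ZJ at 56.400° from the x-axis; with |ZJ| = 20.7, J = (24.147, 20.773). Then |DJ| = |J − D| = 31.853.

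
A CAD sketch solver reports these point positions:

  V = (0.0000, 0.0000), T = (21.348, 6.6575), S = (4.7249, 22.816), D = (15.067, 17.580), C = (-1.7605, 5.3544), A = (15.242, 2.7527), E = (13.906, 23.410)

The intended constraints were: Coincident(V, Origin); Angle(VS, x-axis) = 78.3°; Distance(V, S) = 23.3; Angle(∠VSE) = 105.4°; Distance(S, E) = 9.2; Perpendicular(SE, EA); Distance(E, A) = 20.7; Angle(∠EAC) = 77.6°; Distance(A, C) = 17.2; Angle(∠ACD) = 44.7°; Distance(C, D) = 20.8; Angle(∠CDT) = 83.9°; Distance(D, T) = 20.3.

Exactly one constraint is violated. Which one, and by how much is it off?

Distance(D, T) = 20.3 — off by 7.70.

V = (0.00, 0.00) ✓; VS at 78.30° ✓; |VS| = 23.30 ✓; ∠VSE = 105.4° ✓; |SE| = 9.200 ✓; ∠(SE, EA) = 90.00° ✓; |EA| = 20.70 ✓; ∠EAC = 77.60° ✓; |AC| = 17.20 ✓; ∠ACD = 44.70° ✓; |CD| = 20.80 ✓; ∠CDT = 83.90° ✓; |DT| = 12.60 ✗.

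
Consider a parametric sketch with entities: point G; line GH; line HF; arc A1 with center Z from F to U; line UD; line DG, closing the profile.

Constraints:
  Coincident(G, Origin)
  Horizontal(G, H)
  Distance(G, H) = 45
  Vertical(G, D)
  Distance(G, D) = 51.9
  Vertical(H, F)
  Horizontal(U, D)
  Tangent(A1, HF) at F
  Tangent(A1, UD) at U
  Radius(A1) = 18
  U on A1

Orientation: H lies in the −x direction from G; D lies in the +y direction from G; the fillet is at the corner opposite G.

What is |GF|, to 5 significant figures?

56.340

G is at the origin; GH is horizontal with |GH| = 45.0 and H on the −x side, so H = (-45.000, 0.0000). G and D share the same x with |GD| = 51.9 and D on the +y side, so D = (0.0000, 51.900). The virtual corner opposite G is at (-45.000, 51.900). A1 meets HF tangentially, so ZF is at right angles to HF and since A1 is tangent to UD there, ZU ⟂ UD, with radius 18.0, so the center Z sits 18.0 in from both sides at Z = (-27.000, 33.900). That places the tangent points at F = (-45.000, 33.900) on HF and U = (-27.000, 51.900) on UD. Then |GF| = |F − G| = 56.340.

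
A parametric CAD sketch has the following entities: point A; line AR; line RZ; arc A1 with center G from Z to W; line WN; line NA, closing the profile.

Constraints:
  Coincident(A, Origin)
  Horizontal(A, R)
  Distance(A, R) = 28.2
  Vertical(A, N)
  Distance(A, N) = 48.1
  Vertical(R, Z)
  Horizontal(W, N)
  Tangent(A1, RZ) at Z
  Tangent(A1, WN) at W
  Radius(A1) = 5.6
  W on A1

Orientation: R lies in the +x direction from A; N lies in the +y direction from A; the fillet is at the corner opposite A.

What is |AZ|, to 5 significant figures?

51.005

The virtual corner opposite A is at (28.200, 48.100). Tangency of A1 to RZ means the radius GZ is perpendicular to RZ and the tangent condition forces GW to be normal to WN, with radius 5.6, so the center G sits 5.6 in from both sides at G = (22.600, 42.500). That places the tangent points at Z = (28.200, 42.500) on RZ and W = (22.600, 48.100) on WN. Then |AZ| = |Z − A| = 51.005.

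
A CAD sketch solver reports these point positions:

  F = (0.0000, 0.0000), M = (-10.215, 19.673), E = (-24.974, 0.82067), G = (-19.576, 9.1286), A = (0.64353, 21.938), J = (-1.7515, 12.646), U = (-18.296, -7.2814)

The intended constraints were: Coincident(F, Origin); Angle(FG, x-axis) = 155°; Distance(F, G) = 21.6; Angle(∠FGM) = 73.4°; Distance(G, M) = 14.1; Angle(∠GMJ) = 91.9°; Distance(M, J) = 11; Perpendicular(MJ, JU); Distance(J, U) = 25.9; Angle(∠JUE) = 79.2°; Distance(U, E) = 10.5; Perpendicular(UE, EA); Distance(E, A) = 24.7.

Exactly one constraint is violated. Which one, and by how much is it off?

Distance(E, A) = 24.7 — off by 8.50.

F = (0.00, 0.00) ✓; FG at 155.0° ✓; |FG| = 21.60 ✓; ∠FGM = 73.40° ✓; |GM| = 14.10 ✓; ∠GMJ = 91.90° ✓; |MJ| = 11.00 ✓; ∠(MJ, JU) = 90.00° ✓; |JU| = 25.90 ✓; ∠JUE = 79.20° ✓; |UE| = 10.50 ✓; ∠(UE, EA) = 90.00° ✓; |EA| = 33.20 ✗.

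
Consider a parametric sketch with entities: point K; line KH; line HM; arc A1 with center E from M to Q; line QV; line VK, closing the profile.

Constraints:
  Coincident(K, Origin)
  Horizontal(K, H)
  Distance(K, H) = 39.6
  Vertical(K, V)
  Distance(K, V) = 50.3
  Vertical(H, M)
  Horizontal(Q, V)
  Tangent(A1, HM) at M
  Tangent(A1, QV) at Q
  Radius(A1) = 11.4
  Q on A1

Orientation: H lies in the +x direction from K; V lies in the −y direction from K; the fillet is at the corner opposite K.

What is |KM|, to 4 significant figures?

55.51

K is at the origin; K and H share the same y with |KH| = 39.6 and H on the +x side, so H = (39.60, 0.000). KV is vertical with |KV| = 50.3 and V on the −y side, so V = (0.000, -50.30). The virtual corner opposite K is at (39.60, -50.30). The tangent condition forces EM to be normal to HM and since A1 is tangent to QV there, EQ ⟂ QV, with radius 11.4, so the center E sits 11.4 in from both sides at E = (28.20, -38.90). That places the tangent points at M = (39.60, -38.90) on HM and Q = (28.20, -50.30) on QV. Then |KM| = |M − K| = 55.51.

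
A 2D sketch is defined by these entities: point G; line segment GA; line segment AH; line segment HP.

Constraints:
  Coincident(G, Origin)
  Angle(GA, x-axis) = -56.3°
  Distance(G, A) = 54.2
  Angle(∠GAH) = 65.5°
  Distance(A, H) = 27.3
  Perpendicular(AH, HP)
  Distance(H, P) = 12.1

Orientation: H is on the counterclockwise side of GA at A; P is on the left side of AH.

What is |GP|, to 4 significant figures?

37.53

G is at the origin; GA runs at -56.3° with length 54.2, so A = 54.2·(cos -56.3°, sin -56.3°) = (30.07, -45.09). ∠GAH = 65.5°, so AH runs at -56.3° + (180° − 65.5°) = 58.20° from the x-axis; with |AH| = 27.3, H = A + 27.3·(cos 58.20°, sin 58.20°) = (44.46, -21.89). AH is perpendicular to HP; with |HP| = 12.1 on the left of AH, P = H + 12.1·(-0.8499, 0.5270) = (34.17, -15.51). Then |GP| = |P − G| = 37.53.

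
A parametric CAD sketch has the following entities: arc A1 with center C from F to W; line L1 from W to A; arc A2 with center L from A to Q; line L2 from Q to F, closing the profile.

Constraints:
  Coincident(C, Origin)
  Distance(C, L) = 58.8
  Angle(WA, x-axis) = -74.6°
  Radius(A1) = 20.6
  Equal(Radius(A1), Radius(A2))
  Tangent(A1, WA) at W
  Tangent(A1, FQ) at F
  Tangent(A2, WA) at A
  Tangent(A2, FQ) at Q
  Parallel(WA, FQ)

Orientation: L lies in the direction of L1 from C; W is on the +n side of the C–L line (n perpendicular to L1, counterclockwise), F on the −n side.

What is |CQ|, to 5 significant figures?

62.304

Tangency of A1 to both parallel lines with radius 20.6 puts W and F at C ± 20.6·n: W = (19.860, 5.4705), F = (-19.860, -5.4705). Equal radii place A and Q the same way about L: A = L + 20.6·n = (35.475, -51.218), Q = L − 20.6·n = (-4.2457, -62.159). Then |CQ| = |Q − C| = 62.304.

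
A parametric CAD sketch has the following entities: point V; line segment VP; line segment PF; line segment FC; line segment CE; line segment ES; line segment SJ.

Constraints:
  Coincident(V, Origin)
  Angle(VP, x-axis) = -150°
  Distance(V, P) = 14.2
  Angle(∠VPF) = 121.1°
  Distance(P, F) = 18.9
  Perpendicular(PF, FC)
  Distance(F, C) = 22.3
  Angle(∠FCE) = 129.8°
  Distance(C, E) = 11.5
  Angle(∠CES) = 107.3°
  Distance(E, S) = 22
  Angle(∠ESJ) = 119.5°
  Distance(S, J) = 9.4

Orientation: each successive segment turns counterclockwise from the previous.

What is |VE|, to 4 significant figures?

24.68

V is at the origin; VP runs at -150.0° with length 14.2, so P = (-12.30, -7.100). ∠VPF = 121.1° gives PF at -91.10° from the x-axis; with |PF| = 18.9, F = (-12.66, -26.00). PF is perpendicular to FC, so FC runs at -1.100°; with |FC| = 22.3, C = (9.635, -26.42). ∠FCE = 129.8° gives CE at 49.10° from the x-axis; with |CE| = 11.5, E = (17.17, -17.73). Then |VE| = |E − V| = 24.68.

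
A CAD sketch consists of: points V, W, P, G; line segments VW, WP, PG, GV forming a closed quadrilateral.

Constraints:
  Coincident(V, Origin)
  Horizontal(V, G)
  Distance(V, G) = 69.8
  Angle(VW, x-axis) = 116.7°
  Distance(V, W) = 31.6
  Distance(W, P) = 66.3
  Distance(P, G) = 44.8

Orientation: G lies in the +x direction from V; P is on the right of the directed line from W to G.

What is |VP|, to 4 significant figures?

36.79

V is at the origin; VG is horizontal with |VG| = 69.8 and G in +x, so G = (69.8, 0). VW runs at 116.7° with |VW| = 31.6, so W = (-14.20, 28.23). P is determined by |WP| = 66.3 and |PG| = 44.8 together: it lies at the intersection of circle(W, 66.3) and circle(G, 44.8). With |WG| = 88.62, the foot of the radical line on WG is 57.79 from W and the perpendicular offset is √(66.3² − 57.79²) = 32.50. Taking the right-of-WG solution: P = (30.22, -20.99).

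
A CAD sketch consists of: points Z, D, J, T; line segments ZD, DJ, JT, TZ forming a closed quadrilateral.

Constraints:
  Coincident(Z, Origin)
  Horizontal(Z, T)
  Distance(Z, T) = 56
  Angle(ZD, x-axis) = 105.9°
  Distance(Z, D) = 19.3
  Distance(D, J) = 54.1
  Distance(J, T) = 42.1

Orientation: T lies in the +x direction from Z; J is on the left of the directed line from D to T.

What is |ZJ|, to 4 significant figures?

59.89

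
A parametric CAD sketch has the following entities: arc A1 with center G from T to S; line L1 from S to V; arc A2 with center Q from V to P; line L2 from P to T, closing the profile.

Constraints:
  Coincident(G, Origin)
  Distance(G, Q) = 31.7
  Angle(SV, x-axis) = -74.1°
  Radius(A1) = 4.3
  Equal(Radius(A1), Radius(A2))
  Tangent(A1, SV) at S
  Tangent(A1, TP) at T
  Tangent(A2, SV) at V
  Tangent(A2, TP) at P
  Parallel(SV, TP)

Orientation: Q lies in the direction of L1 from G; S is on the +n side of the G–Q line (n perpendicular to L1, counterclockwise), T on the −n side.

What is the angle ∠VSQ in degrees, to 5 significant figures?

7.7248°

The slot axis is L1's direction at -74.1°, so u = (cos -74.1°, sin -74.1°) = (0.27396, -0.96174) and n = (−sin -74.1°, cos -74.1°) = (0.96174, 0.27396). G is at the origin and Q lies 31.7 along u from G, so Q = 31.7·u = (8.6845, -30.487). Tangency of A1 to both parallel lines with radius 4.3 puts S and T at G ± 4.3·n: S = (4.1355, 1.1780), T = (-4.1355, -1.1780). Equal radii place V and P the same way about Q: V = Q + 4.3·n = (12.820, -29.309), P = Q − 4.3·n = (4.5490, -31.665). Then cos ∠VSQ = SV·SQ / (|SV||SQ|), giving 7.7248°.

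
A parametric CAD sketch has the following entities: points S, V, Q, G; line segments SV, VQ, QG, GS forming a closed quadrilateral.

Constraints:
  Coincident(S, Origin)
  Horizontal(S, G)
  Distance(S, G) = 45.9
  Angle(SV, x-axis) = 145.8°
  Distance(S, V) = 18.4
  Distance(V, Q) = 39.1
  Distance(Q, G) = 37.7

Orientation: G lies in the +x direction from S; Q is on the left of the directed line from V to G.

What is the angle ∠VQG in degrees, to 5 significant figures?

107.62°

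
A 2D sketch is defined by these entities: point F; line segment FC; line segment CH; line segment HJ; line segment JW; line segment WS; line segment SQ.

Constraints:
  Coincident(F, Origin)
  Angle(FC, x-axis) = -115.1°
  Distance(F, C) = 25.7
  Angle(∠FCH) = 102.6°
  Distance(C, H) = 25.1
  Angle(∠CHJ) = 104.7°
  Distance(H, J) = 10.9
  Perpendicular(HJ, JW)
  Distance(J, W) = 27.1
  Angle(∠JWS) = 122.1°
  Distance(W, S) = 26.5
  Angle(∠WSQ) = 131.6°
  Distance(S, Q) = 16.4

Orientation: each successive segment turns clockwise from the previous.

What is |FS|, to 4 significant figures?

28.48

F is at the origin; FC runs at -115.1° with length 25.7, so C = (-10.90, -23.27). ∠FCH = 102.6° gives CH at 167.5° from the x-axis; with |CH| = 25.1, H = (-35.41, -17.84). ∠CHJ = 104.7° gives HJ at 92.20° from the x-axis; with |HJ| = 10.9, J = (-35.83, -6.949). HJ is perpendicular to JW, so JW runs at 2.200°; with |JW| = 27.1, W = (-8.745, -5.908). ∠JWS = 122.1° gives WS at -55.70° from the x-axis; with |WS| = 26.5, S = (6.188, -27.80). Then |FS| = |S − F| = 28.48.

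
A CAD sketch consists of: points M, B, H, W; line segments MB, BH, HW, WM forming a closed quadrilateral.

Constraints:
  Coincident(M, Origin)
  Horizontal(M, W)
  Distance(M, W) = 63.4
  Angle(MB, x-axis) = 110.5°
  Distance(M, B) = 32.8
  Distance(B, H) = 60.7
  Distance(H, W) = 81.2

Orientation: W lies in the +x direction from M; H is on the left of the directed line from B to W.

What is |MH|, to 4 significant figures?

80.44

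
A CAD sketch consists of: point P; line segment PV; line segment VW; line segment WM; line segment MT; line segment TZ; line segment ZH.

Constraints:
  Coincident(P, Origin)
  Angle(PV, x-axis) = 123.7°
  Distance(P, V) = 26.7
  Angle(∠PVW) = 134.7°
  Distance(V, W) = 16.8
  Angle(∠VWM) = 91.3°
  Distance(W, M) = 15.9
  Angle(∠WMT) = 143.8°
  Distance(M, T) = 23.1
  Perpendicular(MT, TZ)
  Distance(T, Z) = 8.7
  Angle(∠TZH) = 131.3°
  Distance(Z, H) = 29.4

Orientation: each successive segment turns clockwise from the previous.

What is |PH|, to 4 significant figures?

22.08

The perpendicularity gives TZ at right angles to MT, so TZ runs at -136.5°; with |TZ| = 8.7, Z = (13.80, 13.08). ∠TZH = 131.3° gives ZH at 174.8° from the x-axis; with |ZH| = 29.4, H = (-15.48, 15.75). Then |PH| = |H − P| = 22.08.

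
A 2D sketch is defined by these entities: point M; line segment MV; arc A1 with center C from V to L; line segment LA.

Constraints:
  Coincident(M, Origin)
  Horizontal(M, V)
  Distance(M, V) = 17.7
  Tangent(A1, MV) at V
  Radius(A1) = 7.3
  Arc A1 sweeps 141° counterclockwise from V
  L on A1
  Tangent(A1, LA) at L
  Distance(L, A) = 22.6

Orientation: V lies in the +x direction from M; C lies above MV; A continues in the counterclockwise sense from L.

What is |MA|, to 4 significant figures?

27.60

On A1, V sits at bearing -90° from C; a 141° counterclockwise sweep puts L at bearing 51°, so L = C + 7.3·(cos 51°, sin 51°) = (22.29, 12.97). Since A1 is tangent to LA there, CL ⟂ LA, so LA runs along (−sin 51°, cos 51°); with |LA| = 22.6, A = (4.731, 27.20). Then |MA| = |A − M| = 27.60.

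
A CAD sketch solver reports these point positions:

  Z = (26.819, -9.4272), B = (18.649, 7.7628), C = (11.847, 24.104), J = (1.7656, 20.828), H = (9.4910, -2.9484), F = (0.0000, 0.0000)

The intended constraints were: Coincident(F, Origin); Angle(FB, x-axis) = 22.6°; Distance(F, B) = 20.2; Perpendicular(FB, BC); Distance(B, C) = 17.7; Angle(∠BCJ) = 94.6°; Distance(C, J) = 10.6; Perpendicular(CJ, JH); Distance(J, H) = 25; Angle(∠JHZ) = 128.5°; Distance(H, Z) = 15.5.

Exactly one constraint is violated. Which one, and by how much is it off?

Distance(H, Z) = 15.5 — off by 3.00.

F = (0.00, 0.00) ✓; FB at 22.60° ✓; |FB| = 20.20 ✓; ∠(FB, BC) = 90.00° ✓; |BC| = 17.70 ✓; ∠BCJ = 94.60° ✓; |CJ| = 10.60 ✓; ∠(CJ, JH) = 90.00° ✓; |JH| = 25.00 ✓; ∠JHZ = 128.5° ✓; |HZ| = 18.50 ✗.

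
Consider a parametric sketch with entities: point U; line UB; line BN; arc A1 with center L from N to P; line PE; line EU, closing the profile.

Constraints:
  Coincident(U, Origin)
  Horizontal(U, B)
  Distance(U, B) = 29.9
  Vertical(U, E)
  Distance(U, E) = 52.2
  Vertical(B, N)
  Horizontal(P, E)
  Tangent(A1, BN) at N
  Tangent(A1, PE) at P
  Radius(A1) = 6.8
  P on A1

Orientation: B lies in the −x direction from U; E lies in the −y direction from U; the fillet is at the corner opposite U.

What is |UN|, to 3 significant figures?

54.4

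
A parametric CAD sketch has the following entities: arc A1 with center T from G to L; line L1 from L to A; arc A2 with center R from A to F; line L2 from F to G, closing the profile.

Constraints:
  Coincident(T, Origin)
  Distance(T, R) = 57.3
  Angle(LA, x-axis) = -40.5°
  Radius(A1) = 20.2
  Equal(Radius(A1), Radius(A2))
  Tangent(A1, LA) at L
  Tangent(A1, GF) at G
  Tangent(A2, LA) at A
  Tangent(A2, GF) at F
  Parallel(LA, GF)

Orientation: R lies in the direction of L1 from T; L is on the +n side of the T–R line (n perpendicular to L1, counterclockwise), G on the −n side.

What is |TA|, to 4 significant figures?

60.76

The slot axis is L1's direction at -40.5°, so u = (cos -40.5°, sin -40.5°) = (0.7604, -0.6494) and n = (−sin -40.5°, cos -40.5°) = (0.6494, 0.7604). T is at the origin and R lies 57.3 along u from T, so R = 57.3·u = (43.57, -37.21). Tangency of A1 to both parallel lines with radius 20.2 puts L and G at T ± 20.2·n: L = (13.12, 15.36), G = (-13.12, -15.36). Equal radii place A and F the same way about R: A = R + 20.2·n = (56.69, -21.85), F = R − 20.2·n = (30.45, -52.57). Then |TA| = |A − T| = 60.76.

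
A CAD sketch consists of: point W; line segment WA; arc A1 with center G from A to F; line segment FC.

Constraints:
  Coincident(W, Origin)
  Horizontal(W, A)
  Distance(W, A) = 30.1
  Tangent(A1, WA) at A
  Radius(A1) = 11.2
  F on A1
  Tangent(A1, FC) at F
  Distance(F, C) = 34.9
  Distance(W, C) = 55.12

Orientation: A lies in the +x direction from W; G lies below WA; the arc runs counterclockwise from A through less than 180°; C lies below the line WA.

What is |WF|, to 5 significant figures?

23.698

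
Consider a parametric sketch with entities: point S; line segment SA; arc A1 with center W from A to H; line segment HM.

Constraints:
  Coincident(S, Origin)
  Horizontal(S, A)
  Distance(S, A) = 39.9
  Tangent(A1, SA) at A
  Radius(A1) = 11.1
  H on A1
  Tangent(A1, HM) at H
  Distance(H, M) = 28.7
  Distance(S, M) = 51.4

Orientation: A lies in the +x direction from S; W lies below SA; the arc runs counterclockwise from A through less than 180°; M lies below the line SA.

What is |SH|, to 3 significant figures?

31.3

Checks: S.y = 0.00, A.y = 0.00 ✓; |WH| = 11.10 ✓; ∠(WH, HM) = 90.00° ✓; |HM| = 28.70 ✓; |SM| = 51.40 ✓.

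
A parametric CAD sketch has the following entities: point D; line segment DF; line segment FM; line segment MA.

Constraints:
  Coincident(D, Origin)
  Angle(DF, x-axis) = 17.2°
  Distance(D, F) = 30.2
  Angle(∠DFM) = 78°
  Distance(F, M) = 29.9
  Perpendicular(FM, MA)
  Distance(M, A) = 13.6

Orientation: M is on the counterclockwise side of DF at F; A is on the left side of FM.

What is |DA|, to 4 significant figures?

28.50

∠DFM = 78.0°, so FM runs at 17.2° + (180° − 78.0°) = 119.2° from the x-axis; with |FM| = 29.9, M = F + 29.9·(cos 119.2°, sin 119.2°) = (14.26, 35.03). The perpendicularity gives MA at right angles to FM; with |MA| = 13.6 on the left of FM, A = M + 13.6·(-0.8729, -0.4879) = (2.391, 28.40). Then |DA| = |A − D| = 28.50.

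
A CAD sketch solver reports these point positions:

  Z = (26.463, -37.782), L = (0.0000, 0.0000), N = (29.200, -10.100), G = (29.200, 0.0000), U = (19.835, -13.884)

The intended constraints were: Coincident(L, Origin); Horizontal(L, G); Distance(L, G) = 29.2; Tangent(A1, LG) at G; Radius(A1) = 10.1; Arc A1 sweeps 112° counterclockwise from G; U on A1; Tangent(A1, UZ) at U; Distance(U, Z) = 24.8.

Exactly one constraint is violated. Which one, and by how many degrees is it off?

Tangent(A1, UZ) at U — off by 6.50°.

L = (0.00, 0.00) ✓; L.y = 0.00, G.y = 0.00 ✓; |LG| = 29.20 ✓; ∠(NG, GL) = 90.00° ✓; |NG| = 10.10 ✓; bearing(N→U) − bearing(N→G) = 112.0° ✓; |NU| = 10.10 ✓; ∠(NU, UZ) = 96.50° ✗; |UZ| = 24.80 ✓.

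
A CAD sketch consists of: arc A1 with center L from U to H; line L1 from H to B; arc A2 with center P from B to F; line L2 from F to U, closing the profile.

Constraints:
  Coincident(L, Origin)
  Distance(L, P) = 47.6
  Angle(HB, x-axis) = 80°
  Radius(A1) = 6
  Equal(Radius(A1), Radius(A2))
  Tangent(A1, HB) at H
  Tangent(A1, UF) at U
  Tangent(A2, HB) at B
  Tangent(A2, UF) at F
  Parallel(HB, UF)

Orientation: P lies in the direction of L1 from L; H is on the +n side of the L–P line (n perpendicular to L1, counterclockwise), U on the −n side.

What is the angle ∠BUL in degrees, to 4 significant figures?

75.85°

The slot axis is L1's direction at 80.0°, so u = (cos 80.0°, sin 80.0°) = (0.1736, 0.9848) and n = (−sin 80.0°, cos 80.0°) = (-0.9848, 0.1736). L is at the origin and P lies 47.6 along u from L, so P = 47.6·u = (8.266, 46.88). Tangency of A1 to both parallel lines with radius 6.0 puts H and U at L ± 6.0·n: H = (-5.909, 1.042), U = (5.909, -1.042). Equal radii place B and F the same way about P: B = P + 6.0·n = (2.357, 47.92), F = P − 6.0·n = (14.17, 45.83). Then cos ∠BUL = UB·UL / (|UB||UL|), giving 75.85°.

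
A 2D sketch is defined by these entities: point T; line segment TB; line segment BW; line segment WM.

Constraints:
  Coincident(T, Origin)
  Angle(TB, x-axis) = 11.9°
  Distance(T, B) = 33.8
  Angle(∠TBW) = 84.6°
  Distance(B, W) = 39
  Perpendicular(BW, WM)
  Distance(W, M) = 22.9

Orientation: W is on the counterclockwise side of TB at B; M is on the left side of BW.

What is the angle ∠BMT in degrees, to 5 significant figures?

47.126°

∠TBW = 84.6°, so BW runs at 11.9° + (180° − 84.6°) = 107.30° from the x-axis; with |BW| = 39.0, W = B + 39.0·(cos 107.30°, sin 107.30°) = (21.476, 44.205). BW is perpendicular to WM; with |WM| = 22.9 on the left of BW, M = W + 22.9·(-0.95476, -0.29737) = (-0.38804, 37.395). Then cos ∠BMT = MB·MT / (|MB||MT|), giving 47.126°.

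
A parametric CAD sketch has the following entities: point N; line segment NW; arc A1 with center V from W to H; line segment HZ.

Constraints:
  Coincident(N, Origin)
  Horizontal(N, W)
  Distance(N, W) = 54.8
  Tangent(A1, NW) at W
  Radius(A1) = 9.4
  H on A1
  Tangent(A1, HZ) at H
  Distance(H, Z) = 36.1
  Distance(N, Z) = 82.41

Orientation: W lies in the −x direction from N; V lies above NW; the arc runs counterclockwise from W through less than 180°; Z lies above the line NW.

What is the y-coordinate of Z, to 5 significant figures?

43.457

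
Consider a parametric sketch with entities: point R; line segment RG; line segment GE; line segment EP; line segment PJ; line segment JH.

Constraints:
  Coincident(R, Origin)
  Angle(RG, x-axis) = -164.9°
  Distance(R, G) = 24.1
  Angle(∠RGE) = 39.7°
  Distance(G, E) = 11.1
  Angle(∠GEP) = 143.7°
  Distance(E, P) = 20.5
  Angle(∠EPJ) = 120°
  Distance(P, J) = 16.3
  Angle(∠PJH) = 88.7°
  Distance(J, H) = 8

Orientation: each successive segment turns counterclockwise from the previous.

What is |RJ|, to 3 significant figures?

14.9

R is at the origin; RG runs at -164.9° with length 24.1, so G = (-23.3, -6.28). ∠RGE = 39.7° gives GE at -24.6° from the x-axis; with |GE| = 11.1, E = (-13.2, -10.9). ∠GEP = 143.7° gives EP at 11.7° from the x-axis; with |EP| = 20.5, P = (6.90, -6.74). ∠EPJ = 120.0° gives PJ at 71.7° from the x-axis; with |PJ| = 16.3, J = (12.0, 8.73). Then |RJ| = |J − R| = 14.9.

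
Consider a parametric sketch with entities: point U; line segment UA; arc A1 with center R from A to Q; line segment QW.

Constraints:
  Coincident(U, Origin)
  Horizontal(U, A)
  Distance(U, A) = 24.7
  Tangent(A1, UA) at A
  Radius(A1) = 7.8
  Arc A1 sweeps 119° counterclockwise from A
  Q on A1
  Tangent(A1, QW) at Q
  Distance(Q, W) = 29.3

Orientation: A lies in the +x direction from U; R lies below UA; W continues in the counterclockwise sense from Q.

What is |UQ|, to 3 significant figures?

21.3

U is at the origin; UA is horizontal with |UA| = 24.7 and A on the +x side, so A = (24.7, 0.00). Tangency of A1 to UA means the radius RA is perpendicular to UA, so R = A + (0, -7.8) = (24.7, -7.80). On A1, A sits at bearing 90° from R; a 119° counterclockwise sweep puts Q at bearing 209°, so Q = R + 7.8·(cos 209°, sin 209°) = (17.9, -11.6). Then |UQ| = |Q − U| = 21.3.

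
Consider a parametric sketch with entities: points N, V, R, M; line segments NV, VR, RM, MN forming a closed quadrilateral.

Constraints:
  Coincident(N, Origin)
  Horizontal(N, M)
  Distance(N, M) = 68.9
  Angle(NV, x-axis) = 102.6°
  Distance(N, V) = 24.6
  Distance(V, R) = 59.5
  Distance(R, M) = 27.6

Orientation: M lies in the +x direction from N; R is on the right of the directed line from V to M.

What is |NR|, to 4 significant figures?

44.48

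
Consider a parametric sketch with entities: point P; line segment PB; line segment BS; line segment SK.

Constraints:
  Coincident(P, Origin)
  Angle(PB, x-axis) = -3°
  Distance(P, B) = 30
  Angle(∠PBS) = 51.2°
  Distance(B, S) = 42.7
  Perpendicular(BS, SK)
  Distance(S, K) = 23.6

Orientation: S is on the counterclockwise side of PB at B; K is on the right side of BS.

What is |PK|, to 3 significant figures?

52.7

P is at the origin; PB runs at -3.0° with length 30.0, so B = 30.0·(cos -3.0°, sin -3.0°) = (30.0, -1.57). ∠PBS = 51.2°, so BS runs at -3.0° + (180° − 51.2°) = 126° from the x-axis; with |BS| = 42.7, S = B + 42.7·(cos 126°, sin 126°) = (4.98, 33.1). The perpendicularity gives SK at right angles to BS; with |SK| = 23.6 on the right of BS, K = S + 23.6·(0.811, 0.585) = (24.1, 46.9). Then |PK| = |K − P| = 52.7.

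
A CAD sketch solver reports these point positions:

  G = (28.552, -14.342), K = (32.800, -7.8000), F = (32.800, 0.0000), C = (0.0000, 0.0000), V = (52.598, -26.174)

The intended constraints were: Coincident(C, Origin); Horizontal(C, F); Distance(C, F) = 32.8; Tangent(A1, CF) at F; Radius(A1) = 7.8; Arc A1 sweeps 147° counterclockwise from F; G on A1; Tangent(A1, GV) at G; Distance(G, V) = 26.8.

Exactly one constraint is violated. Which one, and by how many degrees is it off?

Tangent(A1, GV) at G — off by 6.80°.

C = (0.00, 0.00) ✓; C.y = 0.00, F.y = 0.00 ✓; |CF| = 32.80 ✓; ∠(KF, FC) = 90.00° ✓; |KF| = 7.800 ✓; bearing(K→G) − bearing(K→F) = 147.0° ✓; |KG| = 7.800 ✓; ∠(KG, GV) = 83.20° ✗; |GV| = 26.80 ✓.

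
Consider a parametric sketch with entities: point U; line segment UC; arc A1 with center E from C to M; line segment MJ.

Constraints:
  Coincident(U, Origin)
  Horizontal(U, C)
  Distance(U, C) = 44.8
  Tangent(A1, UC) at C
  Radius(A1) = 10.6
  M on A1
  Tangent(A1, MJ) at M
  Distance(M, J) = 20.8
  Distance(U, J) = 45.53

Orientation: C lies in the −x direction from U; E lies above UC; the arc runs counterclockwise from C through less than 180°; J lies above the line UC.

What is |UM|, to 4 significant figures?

35.69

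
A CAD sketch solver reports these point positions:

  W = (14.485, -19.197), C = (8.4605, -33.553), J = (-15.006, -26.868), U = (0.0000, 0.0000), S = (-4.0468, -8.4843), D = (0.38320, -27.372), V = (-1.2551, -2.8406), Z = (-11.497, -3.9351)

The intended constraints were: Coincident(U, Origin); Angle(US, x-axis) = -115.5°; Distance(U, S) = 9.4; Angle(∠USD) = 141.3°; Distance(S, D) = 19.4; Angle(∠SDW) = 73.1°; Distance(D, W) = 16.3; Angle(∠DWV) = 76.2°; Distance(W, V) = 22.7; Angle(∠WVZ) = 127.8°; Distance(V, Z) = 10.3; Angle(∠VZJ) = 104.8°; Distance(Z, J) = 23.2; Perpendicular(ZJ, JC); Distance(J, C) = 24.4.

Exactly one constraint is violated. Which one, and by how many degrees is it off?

Perpendicular(ZJ, JC) — off by 7.20°.

U = (0.00, 0.00) ✓; US at -115.5° ✓; |US| = 9.400 ✓; ∠USD = 141.3° ✓; |SD| = 19.40 ✓; ∠SDW = 73.10° ✓; |DW| = 16.30 ✓; ∠DWV = 76.20° ✓; |WV| = 22.70 ✓; ∠WVZ = 127.8° ✓; |VZ| = 10.30 ✓; ∠VZJ = 104.8° ✓; |ZJ| = 23.20 ✓; ∠(ZJ, JC) = 82.80° ✗; |JC| = 24.40 ✓.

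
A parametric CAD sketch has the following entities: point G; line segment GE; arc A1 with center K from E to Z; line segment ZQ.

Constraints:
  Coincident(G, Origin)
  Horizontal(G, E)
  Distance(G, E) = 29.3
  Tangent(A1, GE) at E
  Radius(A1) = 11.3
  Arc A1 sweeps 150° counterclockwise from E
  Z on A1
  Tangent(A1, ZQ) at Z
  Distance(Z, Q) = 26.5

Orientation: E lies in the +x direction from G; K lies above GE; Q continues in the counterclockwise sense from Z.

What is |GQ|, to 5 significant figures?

36.373

G is at the origin; GE is horizontal with |GE| = 29.3 and E on the +x side, so E = (29.300, 0.0000). Tangency of A1 to GE means the radius KE is perpendicular to GE, so K = E + (0, 11.3) = (29.300, 11.300). On A1, E sits at bearing -90° from K; a 150° counterclockwise sweep puts Z at bearing 60°, so Z = K + 11.3·(cos 60°, sin 60°) = (34.950, 21.086). The tangent condition forces KZ to be normal to ZQ, so ZQ runs along (−sin 60°, cos 60°); with |ZQ| = 26.5, Q = (12.000, 34.336). Then |GQ| = |Q − G| = 36.373.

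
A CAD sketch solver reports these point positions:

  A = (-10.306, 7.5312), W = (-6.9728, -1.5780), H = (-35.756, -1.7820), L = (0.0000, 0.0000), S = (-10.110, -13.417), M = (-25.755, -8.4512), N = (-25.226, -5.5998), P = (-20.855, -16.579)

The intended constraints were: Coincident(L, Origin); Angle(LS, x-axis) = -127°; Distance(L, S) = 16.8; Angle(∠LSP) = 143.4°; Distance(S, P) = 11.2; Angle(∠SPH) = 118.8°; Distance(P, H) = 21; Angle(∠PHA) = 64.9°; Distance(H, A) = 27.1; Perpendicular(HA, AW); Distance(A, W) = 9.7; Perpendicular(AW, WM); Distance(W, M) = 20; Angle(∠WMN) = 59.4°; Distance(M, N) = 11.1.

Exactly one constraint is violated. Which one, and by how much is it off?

Distance(M, N) = 11.1 — off by 8.20.

L = (0.00, 0.00) ✓; LS at -127.0° ✓; |LS| = 16.80 ✓; ∠LSP = 143.4° ✓; |SP| = 11.20 ✓; ∠SPH = 118.8° ✓; |PH| = 21.00 ✓; ∠PHA = 64.90° ✓; |HA| = 27.10 ✓; ∠(HA, AW) = 90.00° ✓; |AW| = 9.700 ✓; ∠(AW, WM) = 90.00° ✓; |WM| = 20.00 ✓; ∠WMN = 59.39° ✓; |MN| = 2.900 ✗.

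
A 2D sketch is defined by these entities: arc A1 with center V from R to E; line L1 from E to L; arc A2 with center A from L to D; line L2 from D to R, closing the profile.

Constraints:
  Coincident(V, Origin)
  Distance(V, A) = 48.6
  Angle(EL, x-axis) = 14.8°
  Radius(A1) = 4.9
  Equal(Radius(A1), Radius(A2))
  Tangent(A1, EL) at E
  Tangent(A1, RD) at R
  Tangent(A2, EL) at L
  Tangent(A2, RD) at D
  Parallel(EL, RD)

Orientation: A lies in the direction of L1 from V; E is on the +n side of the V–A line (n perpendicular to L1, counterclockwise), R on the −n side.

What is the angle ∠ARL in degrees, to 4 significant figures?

5.643°

The slot axis is L1's direction at 14.8°, so u = (cos 14.8°, sin 14.8°) = (0.9668, 0.2554) and n = (−sin 14.8°, cos 14.8°) = (-0.2554, 0.9668). V is at the origin and A lies 48.6 along u from V, so A = 48.6·u = (46.99, 12.41). Tangency of A1 to both parallel lines with radius 4.9 puts E and R at V ± 4.9·n: E = (-1.252, 4.737), R = (1.252, -4.737). Equal radii place L and D the same way about A: L = A + 4.9·n = (45.74, 17.15), D = A − 4.9·n = (48.24, 7.677). Then cos ∠ARL = RA·RL / (|RA||RL|), giving 5.643°.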